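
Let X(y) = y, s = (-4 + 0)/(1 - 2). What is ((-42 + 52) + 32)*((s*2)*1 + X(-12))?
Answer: -168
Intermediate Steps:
s = 4 (s = -4/(-1) = -4*(-1) = 4)
((-42 + 52) + 32)*((s*2)*1 + X(-12)) = ((-42 + 52) + 32)*((4*2)*1 - 12) = (10 + 32)*(8*1 - 12) = 42*(8 - 12) = 42*(-4) = -168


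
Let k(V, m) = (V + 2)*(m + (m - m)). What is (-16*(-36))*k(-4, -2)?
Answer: 2304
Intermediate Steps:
k(V, m) = m*(2 + V) (k(V, m) = (2 + V)*(m + 0) = (2 + V)*m = m*(2 + V))
(-16*(-36))*k(-4, -2) = (-16*(-36))*(-2*(2 - 4)) = 576*(-2*(-2)) = 576*4 = 2304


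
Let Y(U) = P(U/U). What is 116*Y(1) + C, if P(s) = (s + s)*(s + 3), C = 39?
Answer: 967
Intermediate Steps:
P(s) = 2*s*(3 + s) (P(s) = (2*s)*(3 + s) = 2*s*(3 + s))
Y(U) = 8 (Y(U) = 2*(U/U)*(3 + U/U) = 2*1*(3 + 1) = 2*1*4 = 8)
116*Y(1) + C = 116*8 + 39 = 928 + 39 = 967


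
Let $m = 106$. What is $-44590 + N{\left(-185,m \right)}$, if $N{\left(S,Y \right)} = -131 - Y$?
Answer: $-44827$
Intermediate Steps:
$-44590 + N{\left(-185,m \right)} = -44590 - 237 = -44827$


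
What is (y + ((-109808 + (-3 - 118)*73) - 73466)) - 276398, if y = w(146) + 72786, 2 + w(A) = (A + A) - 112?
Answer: -395541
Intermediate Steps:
w(A) = -114 + 2*A (w(A) = -2 + ((A + A) - 112) = -2 + (2*A - 112) = -2 + (-112 + 2*A) = -114 + 2*A)
y = 72964 (y = (-114 + 2*146) + 72786 = (-114 + 292) + 72786 = 178 + 72786 = 72964)
(y + ((-109808 + (-3 - 118)*73) - 73466)) - 276398 = (72964 + ((-109808 + (-3 - 118)*73) - 73466)) - 276398 = (72964 + ((-109808 - 121*73) - 73466)) - 276398 = (72964 + ((-109808 - 8833) - 73466)) - 276398 = (72964 + (-118641 - 73466)) - 276398 = (72964 - 192107) - 276398 = -119143 - 276398 = -395541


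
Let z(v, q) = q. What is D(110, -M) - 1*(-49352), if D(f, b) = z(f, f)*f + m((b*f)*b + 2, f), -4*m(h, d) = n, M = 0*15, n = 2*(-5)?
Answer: 122909/2 ≈ 61455.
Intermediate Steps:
n = -10
M = 0
m(h, d) = 5/2 (m(h, d) = -¼*(-10) = 5/2)
D(f, b) = 5/2 + f² (D(f, b) = f*f + 5/2 = f² + 5/2 = 5/2 + f²)
D(110, -M) - 1*(-49352) = (5/2 + 110²) - 1*(-49352) = (5/2 + 12100) + 49352 = 24205/2 + 49352 = 122909/2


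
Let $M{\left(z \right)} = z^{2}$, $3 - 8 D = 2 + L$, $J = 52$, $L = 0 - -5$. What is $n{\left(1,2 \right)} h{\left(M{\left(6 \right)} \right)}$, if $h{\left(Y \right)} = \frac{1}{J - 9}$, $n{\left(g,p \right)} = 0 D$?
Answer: $0$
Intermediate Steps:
$L = 5$ ($L = 0 + 5 = 5$)
$D = - \frac{1}{2}$ ($D = \frac{3}{8} - \frac{2 + 5}{8} = \frac{3}{8} - \frac{7}{8} = - \frac{1}{2} \approx -0.5$)
$n{\left(g,p \right)} = 0$ ($n{\left(g,p \right)} = 0 \left(- \frac{1}{2}\right) = 0$)
$h{\left(Y \right)} = \frac{1}{43}$ ($h{\left(Y \right)} = \frac{1}{52 - 9} = \frac{1}{43}$)
$n{\left(1,2 \right)} h{\left(M{\left(6 \right)} \right)} = 0 \cdot \frac{1}{43} = 0$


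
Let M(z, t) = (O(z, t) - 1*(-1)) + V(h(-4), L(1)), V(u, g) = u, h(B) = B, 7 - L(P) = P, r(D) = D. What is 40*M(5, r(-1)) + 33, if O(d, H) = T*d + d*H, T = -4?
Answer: -1087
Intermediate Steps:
O(d, H) = -4*d + H*d (O(d, H) = -4*d + d*H = -4*d + H*d)
L(P) = 7 - P
M(z, t) = -3 + z*(-4 + t) (M(z, t) = (z*(-4 + t) - 1*(-1)) - 4 = (z*(-4 + t) + 1) - 4 = (1 + z*(-4 + t)) - 4 = -3 + z*(-4 + t))
40*M(5, r(-1)) + 33 = 40*(-3 + 5*(-4 - 1)) + 33 = 40*(-3 + 5*(-5)) + 33 = 40*(-3 - 25) + 33 = 40*(-28) + 33 = -1120 + 33 = -1087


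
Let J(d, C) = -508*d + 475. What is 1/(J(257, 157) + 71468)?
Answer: -1/58613 ≈ -1.7061e-5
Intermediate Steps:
J(d, C) = 475 - 508*d
1/(J(257, 157) + 71468) = 1/((475 - 508*257) + 71468) = 1/((475 - 130556) + 71468) = 1/(-130081 + 71468) = 1/(-58613) = -1/58613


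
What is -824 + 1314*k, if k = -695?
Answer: -914054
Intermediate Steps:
-824 + 1314*k = -824 + 1314*(-695) = -824 - 913230 = -914054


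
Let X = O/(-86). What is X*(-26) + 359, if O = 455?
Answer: 21352/43 ≈ 496.56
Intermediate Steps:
X = -455/86 (X = 455/(-86) = 455*(-1/86) = -455/86 ≈ -5.2907)
X*(-26) + 359 = -455/86*(-26) + 359 = 5915/43 + 359 = 21352/43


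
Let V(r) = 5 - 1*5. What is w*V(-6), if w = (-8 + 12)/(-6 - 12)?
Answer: 0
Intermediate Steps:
w = -2/9 (w = 4/(-18) = 4*(-1/18) = -2/9 ≈ -0.22222)
V(r) = 0 (V(r) = 5 - 5 = 0)
w*V(-6) = -2/9*0 = 0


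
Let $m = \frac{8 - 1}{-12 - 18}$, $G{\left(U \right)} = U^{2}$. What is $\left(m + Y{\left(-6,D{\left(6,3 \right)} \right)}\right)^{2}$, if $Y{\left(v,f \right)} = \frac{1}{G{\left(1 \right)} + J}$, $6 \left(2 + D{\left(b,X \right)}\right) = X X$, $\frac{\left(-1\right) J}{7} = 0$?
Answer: $\frac{529}{900} \approx 0.58778$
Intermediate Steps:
$J = 0$ ($J = \left(-7\right) 0 = 0$)
$D{\left(b,X \right)} = -2 + \frac{X^{2}}{6}$ ($D{\left(b,X \right)} = -2 + \frac{X X}{6} = -2 + \frac{X^{2}}{6}$)
$Y{\left(v,f \right)} = 1$ ($Y{\left(v,f \right)} = \frac{1}{1^{2} + 0} = \frac{1}{1 + 0} = 1^{-1} = 1$)
$m = - \frac{7}{30}$ ($m = \frac{7}{-30} = 7 \left(- \frac{1}{30}\right) = - \frac{7}{30} \approx -0.23333$)
$\left(m + Y{\left(-6,D{\left(6,3 \right)} \right)}\right)^{2} = \left(- \frac{7}{30} + 1\right)^{2} = \left(\frac{23}{30}\right)^{2} = \frac{529}{900}$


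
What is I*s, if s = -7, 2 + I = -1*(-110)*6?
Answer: -4606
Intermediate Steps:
I = 658 (I = -2 - 1*(-110)*6 = -2 + 110*6 = -2 + 660 = 658)
I*s = 658*(-7) = -4606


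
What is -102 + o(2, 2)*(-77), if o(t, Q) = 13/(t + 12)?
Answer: -347/2 ≈ -173.50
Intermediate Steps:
o(t, Q) = 13/(12 + t)
-102 + o(2, 2)*(-77) = -102 + (13/(12 + 2))*(-77) = -102 + (13/14)*(-77) = -102 - 143/2 = -347/2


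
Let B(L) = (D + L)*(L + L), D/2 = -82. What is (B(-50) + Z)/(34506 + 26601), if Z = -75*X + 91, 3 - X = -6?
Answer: 20816/61107 ≈ 0.34065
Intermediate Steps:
X = 9 (X = 3 - 1*(-6) = 3 + 6 = 9)
D = -164 (D = 2*(-82) = -164)
B(L) = 2*L*(-164 + L) (B(L) = (-164 + L)*(L + L) = (-164 + L)*(2*L) = 2*L*(-164 + L))
Z = -584 (Z = -75*9 + 91 = -675 + 91 = -584)
(B(-50) + Z)/(34506 + 26601) = (2*(-50)*(-164 - 50) - 584)/(34506 + 26601) = (2*(-50)*(-214) - 584)/61107 = (21400 - 584)*(1/61107) = 20816*(1/61107) = 20816/61107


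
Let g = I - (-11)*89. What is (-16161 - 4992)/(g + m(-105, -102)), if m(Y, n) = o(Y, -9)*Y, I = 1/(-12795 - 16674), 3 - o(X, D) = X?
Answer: 623357757/305328310 ≈ 2.0416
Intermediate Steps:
o(X, D) = 3 - X
I = -1/29469 (I = 1/(-29469) = -1/29469 ≈ -3.3934e-5)
m(Y, n) = Y*(3 - Y) (m(Y, n) = (3 - Y)*Y = Y*(3 - Y))
g = 28850150/29469 (g = -1/29469 - (-11)*89 = -1/29469 - 1*(-979) = -1/29469 + 979 = 28850150/29469 ≈ 979.00)
(-16161 - 4992)/(g + m(-105, -102)) = (-16161 - 4992)/(28850150/29469 - 105*(3 - 1*(-105))) = -21153/(28850150/29469 - 105*(3 + 105)) = -21153/(28850150/29469 - 105*108) = -21153/(28850150/29469 - 11340) = -21153/(-305328310/29469) = -21153*(-29469/305328310) = 623357757/305328310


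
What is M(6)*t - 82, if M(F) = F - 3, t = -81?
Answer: -325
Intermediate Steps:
M(F) = -3 + F
M(6)*t - 82 = (-3 + 6)*(-81) - 82 = 3*(-81) - 82 = -243 - 82 = -325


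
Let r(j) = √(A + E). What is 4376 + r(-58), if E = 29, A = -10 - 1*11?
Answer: 4376 + 2*√2 ≈ 4378.8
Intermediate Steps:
A = -21 (A = -10 - 11 = -21)
r(j) = 2*√2 (r(j) = √(-21 + 29) = √8 = 2*√2)
4376 + r(-58) = 4376 + 2*√2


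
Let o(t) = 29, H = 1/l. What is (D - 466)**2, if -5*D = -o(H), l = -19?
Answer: 5294601/25 ≈ 2.1178e+5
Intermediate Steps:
H = -1/19 (H = 1/(-19) = -1/19 ≈ -0.052632)
D = 29/5 (D = -(-1)*29/5 = -1/5*(-29) = 29/5 ≈ 5.8000)
(D - 466)**2 = (29/5 - 466)**2 = (-2301/5)**2 = 5294601/25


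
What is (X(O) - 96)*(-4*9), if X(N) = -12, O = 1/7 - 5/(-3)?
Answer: 3888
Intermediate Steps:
O = 38/21 (O = 1*(⅐) - 5*(-⅓) = ⅐ + 5/3 = 38/21 ≈ 1.8095)
(X(O) - 96)*(-4*9) = (-12 - 96)*(-4*9) = -108*(-36) = 3888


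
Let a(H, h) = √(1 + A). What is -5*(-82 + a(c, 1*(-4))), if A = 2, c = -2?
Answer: 410 - 5*√3 ≈ 401.34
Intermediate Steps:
a(H, h) = √3 (a(H, h) = √(1 + 2) = √3)
-5*(-82 + a(c, 1*(-4))) = -5*(-82 + √3) = 410 - 5*√3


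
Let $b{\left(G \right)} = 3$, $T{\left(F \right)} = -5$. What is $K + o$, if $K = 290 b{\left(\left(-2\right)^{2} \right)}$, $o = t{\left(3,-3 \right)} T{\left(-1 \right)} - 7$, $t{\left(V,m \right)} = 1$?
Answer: $858$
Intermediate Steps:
$o = -12$ ($o = 1 \left(-5\right) - 7 = -5 - 7 = -12$)
$K = 870$ ($K = 290 \cdot 3 = 870$)
$K + o = 870 - 12 = 858$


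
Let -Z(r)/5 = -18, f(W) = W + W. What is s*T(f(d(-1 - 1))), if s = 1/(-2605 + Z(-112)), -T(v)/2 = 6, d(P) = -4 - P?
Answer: 12/2515 ≈ 0.0047714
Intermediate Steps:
f(W) = 2*W
Z(r) = 90 (Z(r) = -5*(-18) = 90)
T(v) = -12 (T(v) = -2*6 = -12)
s = -1/2515 (s = 1/(-2605 + 90) = 1/(-2515) = -1/2515 ≈ -0.00039761)
s*T(f(d(-1 - 1))) = -1/2515*(-12) = 12/2515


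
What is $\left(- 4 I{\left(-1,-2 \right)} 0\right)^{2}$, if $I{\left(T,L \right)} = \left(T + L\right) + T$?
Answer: $0$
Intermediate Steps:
$I{\left(T,L \right)} = L + 2 T$ ($I{\left(T,L \right)} = \left(L + T\right) + T = L + 2 T$)
$\left(- 4 I{\left(-1,-2 \right)} 0\right)^{2} = \left(- 4 \left(-2 + 2 \left(-1\right)\right) 0\right)^{2} = \left(- 4 \left(-2 - 2\right) 0\right)^{2} = \left(\left(-4\right) \left(-4\right) 0\right)^{2} = \left(16 \cdot 0\right)^{2} = 0^{2} = 0$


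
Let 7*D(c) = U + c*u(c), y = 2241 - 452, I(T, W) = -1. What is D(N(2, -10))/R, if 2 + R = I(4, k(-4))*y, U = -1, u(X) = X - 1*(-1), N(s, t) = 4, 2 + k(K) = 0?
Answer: -19/12537 ≈ -0.0015155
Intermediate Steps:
k(K) = -2 (k(K) = -2 + 0 = -2)
y = 1789
u(X) = 1 + X (u(X) = X + 1 = 1 + X)
D(c) = -⅐ + c*(1 + c)/7 (D(c) = (-1 + c*(1 + c))/7 = -⅐ + c*(1 + c)/7)
R = -1791 (R = -2 - 1*1789 = -2 - 1789 = -1791)
D(N(2, -10))/R = (-⅐ + (⅐)*4*(1 + 4))/(-1791) = (-⅐ + (⅐)*4*5)*(-1/1791) = (-⅐ + 20/7)*(-1/1791) = (19/7)*(-1/1791) = -19/12537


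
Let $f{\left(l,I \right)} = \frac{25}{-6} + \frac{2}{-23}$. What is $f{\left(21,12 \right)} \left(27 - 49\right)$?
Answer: $\frac{6457}{69} \approx 93.58$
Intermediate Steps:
$f{\left(l,I \right)} = - \frac{587}{138}$ ($f{\left(l,I \right)} = 25 \left(- \frac{1}{6}\right) + 2 \left(- \frac{1}{23}\right) = - \frac{25}{6} - \frac{2}{23} = - \frac{587}{138}$)
$f{\left(21,12 \right)} \left(27 - 49\right) = - \frac{587 \left(27 - 49\right)}{138} = \left(- \frac{587}{138}\right) \left(-22\right) = \frac{6457}{69}$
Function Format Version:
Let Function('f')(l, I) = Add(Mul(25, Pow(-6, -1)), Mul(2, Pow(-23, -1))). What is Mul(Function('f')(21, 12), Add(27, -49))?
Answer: Rational(6457, 69) ≈ 93.580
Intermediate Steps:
Function('f')(l, I) = Rational(-587, 138) (Function('f')(l, I) = Add(Mul(25, Rational(-1, 6)), Mul(2, Rational(-1, 23))) = Add(Rational(-25, 6), Rational(-2, 23)) = Rational(-587, 138))
Mul(Function('f')(21, 12), Add(27, -49)) = Mul(Rational(-587, 138), Add(27, -49)) = Mul(Rational(-587, 138), -22) = Rational(6457, 69)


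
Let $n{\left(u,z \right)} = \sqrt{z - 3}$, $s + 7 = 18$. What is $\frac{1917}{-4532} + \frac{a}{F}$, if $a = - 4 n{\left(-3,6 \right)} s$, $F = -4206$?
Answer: $- \frac{1917}{4532} + \frac{22 \sqrt{3}}{2103} \approx -0.40487$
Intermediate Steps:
$s = 11$ ($s = -7 + 18 = 11$)
$n{\left(u,z \right)} = \sqrt{-3 + z}$
$a = - 44 \sqrt{3}$ ($a = - 4 \sqrt{-3 + 6} \cdot 11 = - 4 \sqrt{3} \cdot 11 = - 44 \sqrt{3} \approx -76.21$)
$\frac{1917}{-4532} + \frac{a}{F} = \frac{1917}{-4532} + \frac{\left(-44\right) \sqrt{3}}{-4206} = 1917 \left(- \frac{1}{4532}\right) + - 44 \sqrt{3} \left(- \frac{1}{4206}\right) = - \frac{1917}{4532} + \frac{22 \sqrt{3}}{2103}$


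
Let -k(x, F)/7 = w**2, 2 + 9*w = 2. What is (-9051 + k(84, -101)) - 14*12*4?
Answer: -9723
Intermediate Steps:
w = 0 (w = -2/9 + (1/9)*2 = -2/9 + 2/9 = 0)
k(x, F) = 0 (k(x, F) = -7*0**2 = -7*0 = 0)
(-9051 + k(84, -101)) - 14*12*4 = (-9051 + 0) - 14*12*4 = -9051 - 168*4 = -9051 - 672 = -9723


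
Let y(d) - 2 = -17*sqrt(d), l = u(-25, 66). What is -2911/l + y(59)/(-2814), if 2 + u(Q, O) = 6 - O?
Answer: 4095715/87234 + 17*sqrt(59)/2814 ≈ 46.997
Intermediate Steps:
u(Q, O) = 4 - O (u(Q, O) = -2 + (6 - O) = 4 - O)
l = -62 (l = 4 - 1*66 = 4 - 66 = -62)
y(d) = 2 - 17*sqrt(d)
-2911/l + y(59)/(-2814) = -2911/(-62) + (2 - 17*sqrt(59))/(-2814) = -2911*(-1/62) + (2 - 17*sqrt(59))*(-1/2814) = 2911/62 + (-1/1407 + 17*sqrt(59)/2814) = 4095715/87234 + 17*sqrt(59)/2814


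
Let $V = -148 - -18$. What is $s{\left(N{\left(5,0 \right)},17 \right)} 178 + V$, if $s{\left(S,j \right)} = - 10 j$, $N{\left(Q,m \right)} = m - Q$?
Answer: $-30390$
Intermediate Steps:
$V = -130$ ($V = -148 + 18 = -130$)
$s{\left(N{\left(5,0 \right)},17 \right)} 178 + V = \left(-10\right) 17 \cdot 178 - 130 = \left(-170\right) 178 - 130 = -30260 - 130 = -30390$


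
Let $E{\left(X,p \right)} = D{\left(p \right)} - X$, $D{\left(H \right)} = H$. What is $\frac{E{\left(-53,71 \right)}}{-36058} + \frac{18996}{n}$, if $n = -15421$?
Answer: $- \frac{343434986}{278025209} \approx -1.2353$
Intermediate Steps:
$E{\left(X,p \right)} = p - X$
$\frac{E{\left(-53,71 \right)}}{-36058} + \frac{18996}{n} = \frac{71 - -53}{-36058} + \frac{18996}{-15421} = \left(71 + 53\right) \left(- \frac{1}{36058}\right) + 18996 \left(- \frac{1}{15421}\right) = 124 \left(- \frac{1}{36058}\right) - \frac{18996}{15421} = - \frac{62}{18029} - \frac{18996}{15421} = - \frac{343434986}{278025209}$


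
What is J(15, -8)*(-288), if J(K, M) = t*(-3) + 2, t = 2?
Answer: 1152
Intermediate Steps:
J(K, M) = -4 (J(K, M) = 2*(-3) + 2 = -6 + 2 = -4)
J(15, -8)*(-288) = -4*(-288) = 1152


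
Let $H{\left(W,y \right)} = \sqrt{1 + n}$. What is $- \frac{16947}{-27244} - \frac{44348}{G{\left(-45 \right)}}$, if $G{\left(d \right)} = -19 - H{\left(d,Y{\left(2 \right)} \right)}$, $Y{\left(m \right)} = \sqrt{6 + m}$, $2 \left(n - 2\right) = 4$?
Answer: $\frac{820076945}{346388} - \frac{11087 \sqrt{5}}{89} \approx 2089.0$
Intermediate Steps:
$n = 4$ ($n = 2 + \frac{1}{2} \cdot 4 = 2 + 2 = 4$)
$H{\left(W,y \right)} = \sqrt{5}$ ($H{\left(W,y \right)} = \sqrt{1 + 4} = \sqrt{5}$)
$G{\left(d \right)} = -19 - \sqrt{5}$
$- \frac{16947}{-27244} - \frac{44348}{G{\left(-45 \right)}} = - \frac{16947}{-27244} - \frac{44348}{-19 - \sqrt{5}} = \left(-16947\right) \left(- \frac{1}{27244}\right) - \frac{44348}{-19 - \sqrt{5}} = \frac{2421}{3892} - \frac{44348}{-19 - \sqrt{5}}$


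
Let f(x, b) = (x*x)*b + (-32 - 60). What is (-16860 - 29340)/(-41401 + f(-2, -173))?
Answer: 840/767 ≈ 1.0952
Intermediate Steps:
f(x, b) = -92 + b*x**2 (f(x, b) = x**2*b - 92 = b*x**2 - 92 = -92 + b*x**2)
(-16860 - 29340)/(-41401 + f(-2, -173)) = (-16860 - 29340)/(-41401 + (-92 - 173*(-2)**2)) = -46200/(-41401 + (-92 - 173*4)) = -46200/(-41401 + (-92 - 692)) = -46200/(-41401 - 784) = -46200/(-42185) = -46200*(-1/42185) = 840/767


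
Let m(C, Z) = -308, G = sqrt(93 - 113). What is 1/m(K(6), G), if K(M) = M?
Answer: -1/308 ≈ -0.0032468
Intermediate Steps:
G = 2*I*sqrt(5) (G = sqrt(-20) = 2*I*sqrt(5) ≈ 4.4721*I)
1/m(K(6), G) = 1/(-308) = -1/308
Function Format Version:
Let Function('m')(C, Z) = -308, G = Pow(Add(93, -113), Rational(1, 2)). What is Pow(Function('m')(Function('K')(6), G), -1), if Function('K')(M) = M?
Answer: Rational(-1, 308) ≈ -0.0032468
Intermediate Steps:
G = Mul(2, I, Pow(5, Rational(1, 2))) (G = Pow(-20, Rational(1, 2)) = Mul(2, I, Pow(5, Rational(1, 2))) ≈ Mul(4.4721, I))
Pow(Function('m')(Function('K')(6), G), -1) = Pow(-308, -1) = Rational(-1, 308)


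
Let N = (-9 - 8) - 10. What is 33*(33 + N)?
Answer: 198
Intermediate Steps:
N = -27 (N = -17 - 10 = -27)
33*(33 + N) = 33*(33 - 27) = 33*6 = 198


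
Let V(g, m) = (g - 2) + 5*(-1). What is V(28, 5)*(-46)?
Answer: -966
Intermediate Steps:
V(g, m) = -7 + g (V(g, m) = (-2 + g) - 5 = -7 + g)
V(28, 5)*(-46) = (-7 + 28)*(-46) = 21*(-46) = -966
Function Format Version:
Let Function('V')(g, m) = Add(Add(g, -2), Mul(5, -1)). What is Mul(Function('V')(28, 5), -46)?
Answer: -966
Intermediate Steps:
Function('V')(g, m) = Add(-7, g) (Function('V')(g, m) = Add(Add(-2, g), -5) = Add(-7, g))
Mul(Function('V')(28, 5), -46) = Mul(Add(-7, 28), -46) = Mul(21, -46) = -966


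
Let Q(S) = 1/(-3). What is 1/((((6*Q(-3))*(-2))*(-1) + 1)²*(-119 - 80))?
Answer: -1/1791 ≈ -0.00055835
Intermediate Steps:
Q(S) = -⅓
1/((((6*Q(-3))*(-2))*(-1) + 1)²*(-119 - 80)) = 1/((((6*(-⅓))*(-2))*(-1) + 1)²*(-119 - 80)) = 1/((-2*(-2)*(-1) + 1)²*(-199)) = 1/((4*(-1) + 1)²*(-199)) = 1/((-4 + 1)²*(-199)) = 1/((-3)²*(-199)) = 1/(9*(-199)) = 1/(-1791) = -1/1791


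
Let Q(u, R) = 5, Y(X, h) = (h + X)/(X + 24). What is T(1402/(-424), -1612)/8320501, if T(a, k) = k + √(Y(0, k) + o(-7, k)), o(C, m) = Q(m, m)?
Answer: -1612/8320501 + I*√2238/49923006 ≈ -0.00019374 + 9.4761e-7*I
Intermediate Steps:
Y(X, h) = (X + h)/(24 + X)
o(C, m) = 5
T(a, k) = k + √(5 + k/24) (T(a, k) = k + √((0 + k)/(24 + 0) + 5) = k + √(k/24 + 5) = k + √(5 + k/24))
T(1402/(-424), -1612)/8320501 = (-1612 + √(720 + 6*(-1612))/12)/8320501 = (-1612 + √(720 - 9672)/12)*(1/8320501) = (-1612 + √(-8952)/12)*(1/8320501) = (-1612 + (2*I*√2238)/12)*(1/8320501) = (-1612 + I*√2238/6)*(1/8320501) = -1612/8320501 + I*√2238/49923006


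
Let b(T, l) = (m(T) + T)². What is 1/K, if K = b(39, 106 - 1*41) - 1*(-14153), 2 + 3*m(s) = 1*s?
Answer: 9/151093 ≈ 5.9566e-5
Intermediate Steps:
m(s) = -⅔ + s/3 (m(s) = -⅔ + (1*s)/3 = -⅔ + s/3)
b(T, l) = (-⅔ + 4*T/3)² (b(T, l) = ((-⅔ + T/3) + T)² = (-⅔ + 4*T/3)²)
K = 151093/9 (K = 4*(-1 + 2*39)²/9 - 1*(-14153) = 4*(-1 + 78)²/9 + 14153 = (4/9)*77² + 14153 = (4/9)*5929 + 14153 = 23716/9 + 14153 = 151093/9 ≈ 16788.)
1/K = 1/(151093/9) = 9/151093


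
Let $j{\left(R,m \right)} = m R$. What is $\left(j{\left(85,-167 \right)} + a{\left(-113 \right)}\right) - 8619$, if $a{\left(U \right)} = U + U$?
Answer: $-23040$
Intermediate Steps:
$j{\left(R,m \right)} = R m$
$a{\left(U \right)} = 2 U$
$\left(j{\left(85,-167 \right)} + a{\left(-113 \right)}\right) - 8619 = \left(85 \left(-167\right) + 2 \left(-113\right)\right) - 8619 = \left(-14195 - 226\right) - 8619 = -14421 - 8619 = -23040$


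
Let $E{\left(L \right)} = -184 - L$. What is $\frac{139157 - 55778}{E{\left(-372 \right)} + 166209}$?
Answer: $\frac{83379}{166397} \approx 0.50108$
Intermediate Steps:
$\frac{139157 - 55778}{E{\left(-372 \right)} + 166209} = \frac{139157 - 55778}{\left(-184 - -372\right) + 166209} = \frac{83379}{\left(-184 + 372\right) + 166209} = \frac{83379}{188 + 166209} = \frac{83379}{166397}$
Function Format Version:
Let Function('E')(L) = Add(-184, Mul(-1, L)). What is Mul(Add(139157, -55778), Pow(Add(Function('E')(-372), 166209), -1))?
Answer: Rational(83379, 166397) ≈ 0.50108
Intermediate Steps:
Mul(Add(139157, -55778), Pow(Add(Function('E')(-372), 166209), -1)) = Mul(Add(139157, -55778), Pow(Add(Add(-184, Mul(-1, -372)), 166209), -1)) = Mul(83379, Pow(Add(Add(-184, 372), 166209), -1)) = Mul(83379, Pow(Add(188, 166209), -1)) = Mul(83379, Pow(166397, -1)) = Mul(83379, Rational(1, 166397)) = Rational(83379, 166397)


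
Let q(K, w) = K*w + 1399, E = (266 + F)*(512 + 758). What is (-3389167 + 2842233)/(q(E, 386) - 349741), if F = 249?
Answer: -273467/126057479 ≈ -0.0021694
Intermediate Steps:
E = 654050 (E = (266 + 249)*(512 + 758) = 515*1270 = 654050)
q(K, w) = 1399 + K*w
(-3389167 + 2842233)/(q(E, 386) - 349741) = (-3389167 + 2842233)/((1399 + 654050*386) - 349741) = -546934/((1399 + 252463300) - 349741) = -546934/(252464699 - 349741) = -546934/252114958 = -546934*1/252114958 = -273467/126057479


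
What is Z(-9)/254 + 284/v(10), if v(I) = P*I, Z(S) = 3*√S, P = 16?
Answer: 71/40 + 9*I/254 ≈ 1.775 + 0.035433*I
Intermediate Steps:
v(I) = 16*I
Z(-9)/254 + 284/v(10) = (3*√(-9))/254 + 284/((16*10)) = (3*(3*I))*(1/254) + 284/160 = (9*I)*(1/254) + 284*(1/160) = 9*I/254 + 71/40 = 71/40 + 9*I/254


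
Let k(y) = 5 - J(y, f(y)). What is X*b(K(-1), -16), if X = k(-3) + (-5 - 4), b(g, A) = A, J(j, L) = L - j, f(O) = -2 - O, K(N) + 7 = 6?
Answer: 128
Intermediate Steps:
K(N) = -1 (K(N) = -7 + 6 = -1)
k(y) = 7 + 2*y (k(y) = 5 - ((-2 - y) - y) = 5 - (-2 - 2*y) = 5 + (2 + 2*y) = 7 + 2*y)
X = -8 (X = (7 + 2*(-3)) + (-5 - 4) = (7 - 6) - 9 = 1 - 9 = -8)
X*b(K(-1), -16) = -8*(-16) = 128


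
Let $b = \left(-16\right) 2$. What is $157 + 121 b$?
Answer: $-3715$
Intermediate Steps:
$b = -32$
$157 + 121 b = 157 + 121 \left(-32\right) = 157 - 3872 = -3715$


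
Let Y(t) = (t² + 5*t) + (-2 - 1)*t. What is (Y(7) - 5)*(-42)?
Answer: -2436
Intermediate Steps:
Y(t) = t² + 2*t (Y(t) = (t² + 5*t) - 3*t = t² + 2*t)
(Y(7) - 5)*(-42) = (7*(2 + 7) - 5)*(-42) = (7*9 - 5)*(-42) = (63 - 5)*(-42) = 58*(-42) = -2436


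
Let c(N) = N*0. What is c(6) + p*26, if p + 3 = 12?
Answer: 234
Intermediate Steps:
p = 9 (p = -3 + 12 = 9)
c(N) = 0
c(6) + p*26 = 0 + 9*26 = 0 + 234 = 234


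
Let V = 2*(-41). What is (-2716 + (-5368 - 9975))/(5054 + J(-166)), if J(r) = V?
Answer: -18059/4972 ≈ -3.6321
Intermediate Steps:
V = -82
J(r) = -82
(-2716 + (-5368 - 9975))/(5054 + J(-166)) = (-2716 + (-5368 - 9975))/(5054 - 82) = (-2716 - 15343)/4972 = -18059*1/4972 = -18059/4972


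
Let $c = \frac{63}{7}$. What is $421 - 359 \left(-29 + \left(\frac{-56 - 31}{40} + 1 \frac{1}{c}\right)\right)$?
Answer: $\frac{4166257}{360} \approx 11573.0$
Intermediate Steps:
$c = 9$ ($c = 63 \cdot \frac{1}{7} = 9$)
$421 - 359 \left(-29 + \left(\frac{-56 - 31}{40} + 1 \frac{1}{c}\right)\right) = 421 - 359 \left(-29 + \left(\frac{-56 - 31}{40} + 1 \cdot \frac{1}{9}\right)\right) = 421 - 359 \left(-29 + \left(\left(-56 - 31\right) \frac{1}{40} + 1 \cdot \frac{1}{9}\right)\right) = 421 - 359 \left(-29 + \left(\left(-87\right) \frac{1}{40} + \frac{1}{9}\right)\right) = 421 - 359 \left(-29 + \left(- \frac{87}{40} + \frac{1}{9}\right)\right) = 421 - 359 \left(-29 - \frac{743}{360}\right) = 421 - - \frac{4014697}{360} = 421 + \frac{4014697}{360} = \frac{4166257}{360}$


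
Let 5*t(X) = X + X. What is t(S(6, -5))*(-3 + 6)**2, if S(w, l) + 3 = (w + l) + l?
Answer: -126/5 ≈ -25.200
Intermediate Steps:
S(w, l) = -3 + w + 2*l (S(w, l) = -3 + ((w + l) + l) = -3 + ((l + w) + l) = -3 + (w + 2*l) = -3 + w + 2*l)
t(X) = 2*X/5 (t(X) = (X + X)/5 = (2*X)/5 = 2*X/5)
t(S(6, -5))*(-3 + 6)**2 = (2*(-3 + 6 + 2*(-5))/5)*(-3 + 6)**2 = (2*(-3 + 6 - 10)/5)*3**2 = ((2/5)*(-7))*9 = -14/5*9 = -126/5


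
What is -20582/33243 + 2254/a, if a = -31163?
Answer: -716326588/1035951609 ≈ -0.69147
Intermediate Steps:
-20582/33243 + 2254/a = -20582/33243 + 2254/(-31163) = -20582*1/33243 + 2254*(-1/31163) = -20582/33243 - 2254/31163 = -716326588/1035951609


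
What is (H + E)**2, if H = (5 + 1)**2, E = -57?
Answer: 441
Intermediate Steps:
H = 36 (H = 6**2 = 36)
(H + E)**2 = (36 - 57)**2 = (-21)**2 = 441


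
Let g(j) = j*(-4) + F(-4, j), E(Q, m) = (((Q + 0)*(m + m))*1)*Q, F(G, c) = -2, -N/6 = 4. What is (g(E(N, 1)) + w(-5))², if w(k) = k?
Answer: 21298225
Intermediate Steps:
N = -24 (N = -6*4 = -24)
E(Q, m) = 2*m*Q² (E(Q, m) = ((Q*(2*m))*1)*Q = ((2*Q*m)*1)*Q = (2*Q*m)*Q = 2*m*Q²)
g(j) = -2 - 4*j (g(j) = j*(-4) - 2 = -4*j - 2 = -2 - 4*j)
(g(E(N, 1)) + w(-5))² = ((-2 - 8*(-24)²) - 5)² = ((-2 - 8*576) - 5)² = ((-2 - 4*1152) - 5)² = ((-2 - 4608) - 5)² = (-4610 - 5)² = (-4615)² = 21298225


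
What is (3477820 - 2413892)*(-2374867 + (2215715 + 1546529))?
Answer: 1476069236856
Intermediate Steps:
(3477820 - 2413892)*(-2374867 + (2215715 + 1546529)) = 1063928*(-2374867 + 3762244) = 1063928*1387377 = 1476069236856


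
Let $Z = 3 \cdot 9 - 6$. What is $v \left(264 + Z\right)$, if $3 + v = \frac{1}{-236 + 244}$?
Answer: $- \frac{6555}{8} \approx -819.38$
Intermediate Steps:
$v = - \frac{23}{8}$ ($v = -3 + \frac{1}{-236 + 244} = -3 + \frac{1}{8} = - \frac{23}{8} \approx -2.875$)
$Z = 21$ ($Z = 27 - 6 = 21$)
$v \left(264 + Z\right) = - \frac{23 \left(264 + 21\right)}{8} = \left(- \frac{23}{8}\right) 285 = - \frac{6555}{8}$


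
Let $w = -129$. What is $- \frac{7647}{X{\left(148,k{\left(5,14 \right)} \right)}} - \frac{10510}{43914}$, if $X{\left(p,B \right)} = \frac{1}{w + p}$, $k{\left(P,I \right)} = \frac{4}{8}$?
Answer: $- \frac{3190203656}{21957} \approx -1.4529 \cdot 10^{5}$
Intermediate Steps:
$k{\left(P,I \right)} = \frac{1}{2}$ ($k{\left(P,I \right)} = 4 \cdot \frac{1}{8} = \frac{1}{2}$)
$X{\left(p,B \right)} = \frac{1}{-129 + p}$
$- \frac{7647}{X{\left(148,k{\left(5,14 \right)} \right)}} - \frac{10510}{43914} = - \frac{7647}{\frac{1}{-129 + 148}} - \frac{10510}{43914} = - \frac{7647}{\frac{1}{19}} - \frac{5255}{21957} = - 7647 \frac{1}{\frac{1}{19}} - \frac{5255}{21957} = \left(-7647\right) 19 - \frac{5255}{21957} = -145293 - \frac{5255}{21957} = - \frac{3190203656}{21957}$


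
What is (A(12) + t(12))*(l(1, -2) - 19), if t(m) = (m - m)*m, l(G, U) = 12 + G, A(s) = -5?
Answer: 30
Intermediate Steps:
t(m) = 0 (t(m) = 0*m = 0)
(A(12) + t(12))*(l(1, -2) - 19) = (-5 + 0)*((12 + 1) - 19) = -5*(13 - 19) = -5*(-6) = 30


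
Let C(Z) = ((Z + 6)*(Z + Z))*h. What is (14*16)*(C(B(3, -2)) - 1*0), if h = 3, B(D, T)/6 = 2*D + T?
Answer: 967680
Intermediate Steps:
B(D, T) = 6*T + 12*D (B(D, T) = 6*(2*D + T) = 6*(T + 2*D) = 6*T + 12*D)
C(Z) = 6*Z*(6 + Z) (C(Z) = ((Z + 6)*(Z + Z))*3 = ((6 + Z)*(2*Z))*3 = (2*Z*(6 + Z))*3 = 6*Z*(6 + Z))
(14*16)*(C(B(3, -2)) - 1*0) = (14*16)*(6*(6*(-2) + 12*3)*(6 + (6*(-2) + 12*3)) - 1*0) = 224*(6*(-12 + 36)*(6 + (-12 + 36)) + 0) = 224*(6*24*(6 + 24) + 0) = 224*(6*24*30 + 0) = 224*(4320 + 0) = 224*4320 = 967680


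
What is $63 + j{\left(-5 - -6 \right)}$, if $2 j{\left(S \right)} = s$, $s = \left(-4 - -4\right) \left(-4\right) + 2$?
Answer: $64$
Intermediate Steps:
$s = 2$ ($s = \left(-4 + 4\right) \left(-4\right) + 2 = 0 \left(-4\right) + 2 = 0 + 2 = 2$)
$j{\left(S \right)} = 1$ ($j{\left(S \right)} = \frac{1}{2} \cdot 2 = 1$)
$63 + j{\left(-5 - -6 \right)} = 63 + 1 = 64$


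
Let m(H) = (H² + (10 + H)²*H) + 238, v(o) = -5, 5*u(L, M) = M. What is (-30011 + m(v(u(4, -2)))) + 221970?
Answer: 192097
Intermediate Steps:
u(L, M) = M/5
m(H) = 238 + H² + H*(10 + H)² (m(H) = (H² + H*(10 + H)²) + 238 = 238 + H² + H*(10 + H)²)
(-30011 + m(v(u(4, -2)))) + 221970 = (-30011 + (238 + (-5)² - 5*(10 - 5)²)) + 221970 = (-30011 + (238 + 25 - 5*5²)) + 221970 = (-30011 + (238 + 25 - 5*25)) + 221970 = (-30011 + (238 + 25 - 125)) + 221970 = (-30011 + 138) + 221970 = -29873 + 221970 = 192097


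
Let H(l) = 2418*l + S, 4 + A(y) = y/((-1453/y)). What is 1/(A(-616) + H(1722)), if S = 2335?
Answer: 1453/6053003075 ≈ 2.4005e-7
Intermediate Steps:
A(y) = -4 - y²/1453 (A(y) = -4 + y/((-1453/y)) = -4 + y*(-y/1453) = -4 - y²/1453)
H(l) = 2335 + 2418*l (H(l) = 2418*l + 2335 = 2335 + 2418*l)
1/(A(-616) + H(1722)) = 1/((-4 - 1/1453*(-616)²) + (2335 + 2418*1722)) = 1/((-4 - 1/1453*379456) + (2335 + 4163796)) = 1/((-4 - 379456/1453) + 4166131) = 1/(-385268/1453 + 4166131) = 1/(6053003075/1453) = 1453/6053003075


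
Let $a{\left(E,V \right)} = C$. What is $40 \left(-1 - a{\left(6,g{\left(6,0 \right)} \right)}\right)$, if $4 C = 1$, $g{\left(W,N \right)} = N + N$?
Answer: $-50$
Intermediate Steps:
$g{\left(W,N \right)} = 2 N$
$C = \frac{1}{4}$ ($C = \frac{1}{4} \cdot 1 = \frac{1}{4} \approx 0.25$)
$a{\left(E,V \right)} = \frac{1}{4}$
$40 \left(-1 - a{\left(6,g{\left(6,0 \right)} \right)}\right) = 40 \left(-1 - \frac{1}{4}\right) = 40 \left(- \frac{5}{4}\right) = -50$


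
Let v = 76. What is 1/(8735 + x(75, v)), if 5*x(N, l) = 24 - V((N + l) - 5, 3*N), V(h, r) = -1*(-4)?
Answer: 1/8739 ≈ 0.00011443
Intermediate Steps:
V(h, r) = 4
x(N, l) = 4 (x(N, l) = (24 - 1*4)/5 = (24 - 4)/5 = (1/5)*20 = 4)
1/(8735 + x(75, v)) = 1/(8735 + 4) = 1/8739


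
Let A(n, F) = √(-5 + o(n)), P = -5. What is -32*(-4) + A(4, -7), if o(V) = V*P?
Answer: 128 + 5*I ≈ 128.0 + 5.0*I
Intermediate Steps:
o(V) = -5*V (o(V) = V*(-5) = -5*V)
A(n, F) = √(-5 - 5*n)
-32*(-4) + A(4, -7) = -32*(-4) + √(-5 - 5*4) = 128 + √(-5 - 20) = 128 + √(-25) = 128 + 5*I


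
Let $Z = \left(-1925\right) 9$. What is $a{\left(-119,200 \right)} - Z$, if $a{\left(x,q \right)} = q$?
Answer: $17525$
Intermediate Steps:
$Z = -17325$
$a{\left(-119,200 \right)} - Z = 200 - -17325 = 200 + 17325 = 17525$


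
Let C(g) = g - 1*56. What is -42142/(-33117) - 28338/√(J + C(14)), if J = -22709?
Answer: 2218/1743 + 28338*I*√22751/22751 ≈ 1.2725 + 187.88*I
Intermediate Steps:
C(g) = -56 + g (C(g) = g - 56 = -56 + g)
-42142/(-33117) - 28338/√(J + C(14)) = -42142/(-33117) - 28338/√(-22709 + (-56 + 14)) = -42142*(-1/33117) - 28338/√(-22709 - 42) = 2218/1743 - 28338*(-I*√22751/22751) = 2218/1743 - (-28338)*I*√22751/22751 = 2218/1743 + 28338*I*√22751/22751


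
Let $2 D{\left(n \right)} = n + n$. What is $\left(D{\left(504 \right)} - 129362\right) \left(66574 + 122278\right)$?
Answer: $-24335091016$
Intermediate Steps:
$D{\left(n \right)} = n$ ($D{\left(n \right)} = \frac{n + n}{2} = \frac{2 n}{2} = n$)
$\left(D{\left(504 \right)} - 129362\right) \left(66574 + 122278\right) = \left(504 - 129362\right) \left(66574 + 122278\right) = \left(-128858\right) 188852 = -24335091016$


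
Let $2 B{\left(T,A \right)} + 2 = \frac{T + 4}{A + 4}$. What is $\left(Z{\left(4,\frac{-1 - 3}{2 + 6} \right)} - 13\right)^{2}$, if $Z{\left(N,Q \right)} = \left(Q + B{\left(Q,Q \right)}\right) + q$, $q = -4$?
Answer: $324$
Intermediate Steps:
$B{\left(T,A \right)} = -1 + \frac{4 + T}{2 \left(4 + A\right)}$ ($B{\left(T,A \right)} = -1 + \frac{\left(T + 4\right) \frac{1}{A + 4}}{2} = -1 + \frac{\left(4 + T\right) \frac{1}{4 + A}}{2} = -1 + \frac{\frac{1}{4 + A} \left(4 + T\right)}{2} = -1 + \frac{4 + T}{2 \left(4 + A\right)}$)
$Z{\left(N,Q \right)} = -4 + Q + \frac{-2 - \frac{Q}{2}}{4 + Q}$ ($Z{\left(N,Q \right)} = \left(Q + \frac{-2 + \frac{Q}{2} - Q}{4 + Q}\right) - 4 = \left(Q + \frac{-2 - \frac{Q}{2}}{4 + Q}\right) - 4 = -4 + Q + \frac{-2 - \frac{Q}{2}}{4 + Q}$)
$\left(Z{\left(4,\frac{-1 - 3}{2 + 6} \right)} - 13\right)^{2} = \left(\left(- \frac{9}{2} + \frac{-1 - 3}{2 + 6}\right) - 13\right)^{2} = \left(\left(- \frac{9}{2} - \frac{4}{8}\right) - 13\right)^{2} = \left(\left(- \frac{9}{2} - \frac{1}{2}\right) - 13\right)^{2} = \left(-5 - 13\right)^{2} = \left(-18\right)^{2} = 324$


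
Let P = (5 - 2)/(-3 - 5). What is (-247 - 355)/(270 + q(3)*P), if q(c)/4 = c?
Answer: -1204/531 ≈ -2.2674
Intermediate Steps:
P = -3/8 (P = 3/(-8) = 3*(-⅛) = -3/8 ≈ -0.37500)
q(c) = 4*c
(-247 - 355)/(270 + q(3)*P) = (-247 - 355)/(270 + (4*3)*(-3/8)) = -602/(270 + 12*(-3/8)) = -602/(270 - 9/2) = -602/531/2 = -602*2/531 = -1204/531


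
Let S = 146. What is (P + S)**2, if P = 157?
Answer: 91809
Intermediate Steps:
(P + S)**2 = (157 + 146)**2 = 303**2 = 91809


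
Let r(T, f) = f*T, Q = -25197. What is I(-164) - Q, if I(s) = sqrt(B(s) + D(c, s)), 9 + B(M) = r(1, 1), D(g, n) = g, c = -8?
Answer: 25197 + 4*I ≈ 25197.0 + 4.0*I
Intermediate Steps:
r(T, f) = T*f
B(M) = -8 (B(M) = -9 + 1*1 = -9 + 1 = -8)
I(s) = 4*I (I(s) = sqrt(-8 - 8) = sqrt(-16) = 4*I)
I(-164) - Q = 4*I - 1*(-25197) = 4*I + 25197 = 25197 + 4*I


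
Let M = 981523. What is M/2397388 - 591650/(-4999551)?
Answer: 6325588906373/11985863572788 ≈ 0.52775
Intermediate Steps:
M/2397388 - 591650/(-4999551) = 981523/2397388 - 591650/(-4999551) = 981523*(1/2397388) - 591650*(-1/4999551) = 981523/2397388 + 591650/4999551 = 6325588906373/11985863572788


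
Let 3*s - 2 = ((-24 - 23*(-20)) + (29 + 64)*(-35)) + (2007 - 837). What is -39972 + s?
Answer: -40521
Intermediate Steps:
s = -549 (s = ⅔ + (((-24 - 23*(-20)) + (29 + 64)*(-35)) + (2007 - 837))/3 = ⅔ + (((-24 + 460) + 93*(-35)) + 1170)/3 = ⅔ + ((436 - 3255) + 1170)/3 = ⅔ + (-2819 + 1170)/3 = ⅔ + (⅓)*(-1649) = ⅔ - 1649/3 = -549)
-39972 + s = -39972 - 549 = -40521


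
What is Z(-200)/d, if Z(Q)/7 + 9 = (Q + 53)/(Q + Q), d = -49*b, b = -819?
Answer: -1151/764400 ≈ -0.0015058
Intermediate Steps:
d = 40131 (d = -49*(-819) = 40131)
Z(Q) = -63 + 7*(53 + Q)/(2*Q) (Z(Q) = -63 + 7*((Q + 53)/(Q + Q)) = -63 + 7*((53 + Q)/((2*Q))) = -63 + 7*((53 + Q)*(1/(2*Q))) = -63 + 7*((53 + Q)/(2*Q)) = -63 + 7*(53 + Q)/(2*Q))
Z(-200)/d = ((7/2)*(53 - 17*(-200))/(-200))/40131 = ((7/2)*(-1/200)*(53 + 3400))*(1/40131) = ((7/2)*(-1/200)*3453)*(1/40131) = -24171/400*1/40131 = -1151/764400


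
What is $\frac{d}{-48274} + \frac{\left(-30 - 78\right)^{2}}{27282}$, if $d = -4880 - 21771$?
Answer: $\frac{215026753}{219501878} \approx 0.97961$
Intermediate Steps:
$d = -26651$
$\frac{d}{-48274} + \frac{\left(-30 - 78\right)^{2}}{27282} = - \frac{26651}{-48274} + \frac{\left(-30 - 78\right)^{2}}{27282} = \left(-26651\right) \left(- \frac{1}{48274}\right) + \left(-108\right)^{2} \cdot \frac{1}{27282} = \frac{26651}{48274} + 11664 \cdot \frac{1}{27282} = \frac{26651}{48274} + \frac{1944}{4547} = \frac{215026753}{219501878}$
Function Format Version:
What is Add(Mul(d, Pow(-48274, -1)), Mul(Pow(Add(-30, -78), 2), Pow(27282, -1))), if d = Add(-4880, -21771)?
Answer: Rational(215026753, 219501878) ≈ 0.97961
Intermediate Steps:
d = -26651
Add(Mul(d, Pow(-48274, -1)), Mul(Pow(Add(-30, -78), 2), Pow(27282, -1))) = Add(Mul(-26651, Pow(-48274, -1)), Mul(Pow(Add(-30, -78), 2), Pow(27282, -1))) = Add(Mul(-26651, Rational(-1, 48274)), Mul(Pow(-108, 2), Rational(1, 27282))) = Add(Rational(26651, 48274), Mul(11664, Rational(1, 27282))) = Add(Rational(26651, 48274), Rational(1944, 4547)) = Rational(215026753, 219501878)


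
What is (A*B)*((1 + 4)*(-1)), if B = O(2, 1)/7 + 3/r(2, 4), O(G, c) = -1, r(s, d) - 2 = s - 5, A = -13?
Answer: -1430/7 ≈ -204.29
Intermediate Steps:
r(s, d) = -3 + s (r(s, d) = 2 + (s - 5) = 2 + (-5 + s) = -3 + s)
B = -22/7 (B = -1/7 + 3/(-3 + 2) = -1*1/7 + 3/(-1) = -1/7 + 3*(-1) = -1/7 - 3 = -22/7 ≈ -3.1429)
(A*B)*((1 + 4)*(-1)) = (-13*(-22/7))*((1 + 4)*(-1)) = 286*(5*(-1))/7 = (286/7)*(-5) = -1430/7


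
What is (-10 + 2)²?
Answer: 64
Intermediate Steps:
(-10 + 2)² = (-8)² = 64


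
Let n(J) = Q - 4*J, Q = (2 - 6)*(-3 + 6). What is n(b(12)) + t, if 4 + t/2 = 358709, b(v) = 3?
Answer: 717386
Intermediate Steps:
Q = -12 (Q = -4*3 = -12)
t = 717410 (t = -8 + 2*358709 = -8 + 717418 = 717410)
n(J) = -12 - 4*J
n(b(12)) + t = (-12 - 4*3) + 717410 = (-12 - 12) + 717410 = -24 + 717410 = 717386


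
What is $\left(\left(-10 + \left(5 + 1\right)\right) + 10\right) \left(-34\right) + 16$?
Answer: $-188$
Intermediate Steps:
$\left(\left(-10 + \left(5 + 1\right)\right) + 10\right) \left(-34\right) + 16 = \left(\left(-10 + 6\right) + 10\right) \left(-34\right) + 16 = \left(-4 + 10\right) \left(-34\right) + 16 = 6 \left(-34\right) + 16 = -204 + 16 = -188$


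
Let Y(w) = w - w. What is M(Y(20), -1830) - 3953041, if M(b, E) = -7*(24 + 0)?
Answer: -3953209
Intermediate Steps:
Y(w) = 0
M(b, E) = -168 (M(b, E) = -7*24 = -168)
M(Y(20), -1830) - 3953041 = -168 - 3953041 = -3953209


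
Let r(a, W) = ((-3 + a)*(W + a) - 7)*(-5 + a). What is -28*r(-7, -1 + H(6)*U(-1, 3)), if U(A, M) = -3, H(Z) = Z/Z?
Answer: 34608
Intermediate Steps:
H(Z) = 1
r(a, W) = (-7 + (-3 + a)*(W + a))*(-5 + a)
-28*r(-7, -1 + H(6)*U(-1, 3)) = -28*(35 + (-7)³ - 8*(-7)² + 8*(-7) + 15*(-1 + 1*(-3)) + (-1 + 1*(-3))*(-7)² - 8*(-1 + 1*(-3))*(-7)) = -28*(35 - 343 - 8*49 - 56 + 15*(-1 - 3) + (-1 - 3)*49 - 8*(-1 - 3)*(-7)) = -28*(35 - 343 - 392 - 56 + 15*(-4) - 4*49 - 8*(-4)*(-7)) = -28*(35 - 343 - 392 - 56 - 60 - 196 - 224) = -28*(-1236) = 34608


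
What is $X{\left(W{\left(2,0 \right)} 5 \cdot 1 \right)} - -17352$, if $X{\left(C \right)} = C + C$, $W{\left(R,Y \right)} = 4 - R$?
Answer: $17372$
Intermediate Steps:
$X{\left(C \right)} = 2 C$
$X{\left(W{\left(2,0 \right)} 5 \cdot 1 \right)} - -17352 = 2 \left(4 - 2\right) 5 \cdot 1 - -17352 = 2 \left(4 - 2\right) 5 \cdot 1 + 17352 = 2 \cdot 2 \cdot 5 \cdot 1 + 17352 = 2 \cdot 10 \cdot 1 + 17352 = 2 \cdot 10 + 17352 = 20 + 17352 = 17372$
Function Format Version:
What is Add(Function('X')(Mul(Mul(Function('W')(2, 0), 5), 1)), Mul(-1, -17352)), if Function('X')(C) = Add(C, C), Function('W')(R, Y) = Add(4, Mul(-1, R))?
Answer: 17372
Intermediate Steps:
Function('X')(C) = Mul(2, C)
Add(Function('X')(Mul(Mul(Function('W')(2, 0), 5), 1)), Mul(-1, -17352)) = Add(Mul(2, Mul(Mul(Add(4, Mul(-1, 2)), 5), 1)), Mul(-1, -17352)) = Add(Mul(2, Mul(Mul(Add(4, -2), 5), 1)), 17352) = Add(Mul(2, Mul(Mul(2, 5), 1)), 17352) = Add(Mul(2, Mul(10, 1)), 17352) = Add(Mul(2, 10), 17352) = Add(20, 17352) = 17372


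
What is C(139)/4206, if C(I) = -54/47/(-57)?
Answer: 3/625993 ≈ 4.7924e-6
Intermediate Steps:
C(I) = 18/893 (C(I) = -54*1/47*(-1/57) = -54/47*(-1/57) = 18/893)
C(139)/4206 = (18/893)/4206 = (18/893)*(1/4206) = 3/625993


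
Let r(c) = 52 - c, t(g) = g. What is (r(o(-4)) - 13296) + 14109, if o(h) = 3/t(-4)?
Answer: 3463/4 ≈ 865.75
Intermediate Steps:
o(h) = -¾ (o(h) = 3/(-4) = 3*(-¼) = -¾)
(r(o(-4)) - 13296) + 14109 = ((52 - 1*(-¾)) - 13296) + 14109 = ((52 + ¾) - 13296) + 14109 = (211/4 - 13296) + 14109 = -52973/4 + 14109 = 3463/4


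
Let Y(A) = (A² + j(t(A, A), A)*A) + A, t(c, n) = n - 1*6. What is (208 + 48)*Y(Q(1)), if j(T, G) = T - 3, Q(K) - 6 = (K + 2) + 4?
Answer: 59904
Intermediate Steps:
t(c, n) = -6 + n (t(c, n) = n - 6 = -6 + n)
Q(K) = 12 + K (Q(K) = 6 + ((K + 2) + 4) = 6 + ((2 + K) + 4) = 6 + (6 + K) = 12 + K)
j(T, G) = -3 + T
Y(A) = A + A² + A*(-9 + A) (Y(A) = (A² + (-3 + (-6 + A))*A) + A = (A² + (-9 + A)*A) + A = (A² + A*(-9 + A)) + A = A + A² + A*(-9 + A))
(208 + 48)*Y(Q(1)) = (208 + 48)*(2*(12 + 1)*(-4 + (12 + 1))) = 256*(2*13*(-4 + 13)) = 256*(2*13*9) = 256*234 = 59904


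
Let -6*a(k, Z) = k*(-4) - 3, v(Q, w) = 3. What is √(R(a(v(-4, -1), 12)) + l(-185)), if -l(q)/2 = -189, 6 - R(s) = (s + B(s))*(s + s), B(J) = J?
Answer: √359 ≈ 18.947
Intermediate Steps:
a(k, Z) = ½ + 2*k/3 (a(k, Z) = -(k*(-4) - 3)/6 = -(-4*k - 3)/6 = -(-3 - 4*k)/6 = ½ + 2*k/3)
R(s) = 6 - 4*s² (R(s) = 6 - (s + s)*(s + s) = 6 - 2*s*2*s = 6 - 4*s²)
l(q) = 378 (l(q) = -2*(-189) = 378)
√(R(a(v(-4, -1), 12)) + l(-185)) = √((6 - 4*(½ + (⅔)*3)²) + 378) = √((6 - 4*(½ + 2)²) + 378) = √((6 - 4*(5/2)²) + 378) = √((6 - 4*25/4) + 378) = √((6 - 25) + 378) = √(-19 + 378) = √359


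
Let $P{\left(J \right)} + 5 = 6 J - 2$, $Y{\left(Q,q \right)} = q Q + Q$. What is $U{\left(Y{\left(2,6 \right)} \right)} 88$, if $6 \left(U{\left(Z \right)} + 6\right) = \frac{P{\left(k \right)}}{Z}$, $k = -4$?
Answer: $- \frac{11770}{21} \approx -560.48$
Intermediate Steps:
$Y{\left(Q,q \right)} = Q + Q q$ ($Y{\left(Q,q \right)} = Q q + Q = Q + Q q$)
$P{\left(J \right)} = -7 + 6 J$ ($P{\left(J \right)} = -5 + \left(6 J - 2\right) = -5 + \left(-2 + 6 J\right) = -7 + 6 J$)
$U{\left(Z \right)} = -6 - \frac{31}{6 Z}$ ($U{\left(Z \right)} = -6 + \frac{\left(-7 + 6 \left(-4\right)\right) \frac{1}{Z}}{6} = -6 + \frac{\left(-7 - 24\right) \frac{1}{Z}}{6} = -6 + \frac{\left(-31\right) \frac{1}{Z}}{6} = -6 - \frac{31}{6 Z}$)
$U{\left(Y{\left(2,6 \right)} \right)} 88 = \left(-6 - \frac{31}{6 \cdot 2 \left(1 + 6\right)}\right) 88 = \left(-6 - \frac{31}{6 \cdot 2 \cdot 7}\right) 88 = \left(-6 - \frac{31}{6 \cdot 14}\right) 88 = \left(-6 - \frac{31}{84}\right) 88 = \left(- \frac{535}{84}\right) 88 = - \frac{11770}{21}$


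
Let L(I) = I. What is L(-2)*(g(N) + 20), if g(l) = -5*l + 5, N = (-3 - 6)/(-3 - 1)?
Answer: -55/2 ≈ -27.500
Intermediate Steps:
N = 9/4 (N = -9/(-4) = -9*(-¼) = 9/4 ≈ 2.2500)
g(l) = 5 - 5*l
L(-2)*(g(N) + 20) = -2*((5 - 5*9/4) + 20) = -2*((5 - 45/4) + 20) = -2*(-25/4 + 20) = -2*55/4 = -55/2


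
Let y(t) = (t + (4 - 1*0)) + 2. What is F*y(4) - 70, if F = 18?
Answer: 110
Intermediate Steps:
y(t) = 6 + t (y(t) = (t + (4 + 0)) + 2 = (t + 4) + 2 = (4 + t) + 2 = 6 + t)
F*y(4) - 70 = 18*(6 + 4) - 70 = 18*10 - 70 = 180 - 70 = 110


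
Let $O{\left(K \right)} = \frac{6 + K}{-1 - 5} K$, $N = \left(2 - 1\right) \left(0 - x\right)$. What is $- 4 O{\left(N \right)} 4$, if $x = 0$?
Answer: $0$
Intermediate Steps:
$N = 0$ ($N = \left(2 - 1\right) \left(0 - 0\right) = 1 \left(0 + 0\right) = 1 \cdot 0 = 0$)
$O{\left(K \right)} = K \left(-1 - \frac{K}{6}\right)$ ($O{\left(K \right)} = \frac{6 + K}{-6} K = \left(6 + K\right) \left(- \frac{1}{6}\right) K = \left(-1 - \frac{K}{6}\right) K = K \left(-1 - \frac{K}{6}\right)$)
$- 4 O{\left(N \right)} 4 = - 4 \left(\left(- \frac{1}{6}\right) 0 \left(6 + 0\right)\right) 4 = - 4 \left(\left(- \frac{1}{6}\right) 0 \cdot 6\right) 4 = \left(-4\right) 0 \cdot 4 = 0 \cdot 4 = 0$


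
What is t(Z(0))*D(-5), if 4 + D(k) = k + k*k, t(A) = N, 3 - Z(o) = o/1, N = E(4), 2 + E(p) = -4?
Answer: -96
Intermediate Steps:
E(p) = -6 (E(p) = -2 - 4 = -6)
N = -6
Z(o) = 3 - o (Z(o) = 3 - o/1 = 3 - o)
t(A) = -6
D(k) = -4 + k + k² (D(k) = -4 + (k + k*k) = -4 + (k + k²) = -4 + k + k²)
t(Z(0))*D(-5) = -6*(-4 - 5 + (-5)²) = -6*(-4 - 5 + 25) = -6*16 = -96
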